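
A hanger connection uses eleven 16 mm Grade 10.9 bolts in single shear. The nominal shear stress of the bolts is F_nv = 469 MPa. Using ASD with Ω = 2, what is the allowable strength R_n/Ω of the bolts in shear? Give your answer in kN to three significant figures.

A_b = π × 16² / 4 = 201.1 mm².
R_n = F_nv · A_b · n · n_s = 469 × 201.1 × 11 × 1 / 1000 = 1037 kN.
Allowable strength R_n/Ω = 1037 / 2 = 519 kN.

519 kN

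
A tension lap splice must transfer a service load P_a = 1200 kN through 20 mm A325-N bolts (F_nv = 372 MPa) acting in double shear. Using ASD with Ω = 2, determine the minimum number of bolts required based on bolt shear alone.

A_b = π·20²/4 = 314.2 mm².
Per-bolt allowable strength R_n/Ω = 372 × 314.2 × 2 / 1000 / 2 = 116.9 kN.
n ≥ 1200 / 116.9 = 10.27 → use 11 bolts.

11 bolts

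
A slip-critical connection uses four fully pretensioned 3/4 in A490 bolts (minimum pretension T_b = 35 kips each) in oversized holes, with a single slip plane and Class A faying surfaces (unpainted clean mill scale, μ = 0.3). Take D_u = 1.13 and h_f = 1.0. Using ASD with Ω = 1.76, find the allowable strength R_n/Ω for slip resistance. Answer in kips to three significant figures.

27 kips

R_n = μ · D_u · h_f · T_b · n_s · n_b = 0.3 × 1.13 × 1.0 × 35 × 1 × 4 = 47.46 kips.
Allowable strength R_n/Ω = 47.46 / 1.76 = 27 kips.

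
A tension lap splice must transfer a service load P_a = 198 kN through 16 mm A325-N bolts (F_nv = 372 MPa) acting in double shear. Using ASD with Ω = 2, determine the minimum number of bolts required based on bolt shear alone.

3 bolts

A_b = π·16²/4 = 201.1 mm².
Per-bolt allowable strength R_n/Ω = 372 × 201.1 × 2 / 1000 / 2 = 74.8 kN.
n ≥ 198 / 74.8 = 2.647 → use 3 bolts.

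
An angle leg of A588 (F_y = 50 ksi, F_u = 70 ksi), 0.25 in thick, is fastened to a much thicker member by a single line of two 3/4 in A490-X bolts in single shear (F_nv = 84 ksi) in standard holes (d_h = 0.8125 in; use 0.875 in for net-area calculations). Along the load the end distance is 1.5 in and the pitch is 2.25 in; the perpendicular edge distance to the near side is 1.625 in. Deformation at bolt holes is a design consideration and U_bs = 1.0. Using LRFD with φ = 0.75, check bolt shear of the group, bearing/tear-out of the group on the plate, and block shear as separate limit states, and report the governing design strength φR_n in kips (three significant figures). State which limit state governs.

Bolt shear: A_b = π·0.75²/4 = 0.4418 in²; R_n = 84 × 0.4418 × 2 × 1 = 74.22 kips → 0.75 × 74.22 = 55.7 kips.
Bearing: edge l_c = 1.094, r_n = 22.97 kips; interior l_c = 1.438, r_n = 30.19 kips; R_n = 22.97 + 1·30.19 = 53.16 kips → 39.9 kips.
Block shear: A_gv = 0.9375, A_nv = 0.6094, A_nt = 0.2969 in²; R_n = min(0.6F_uA_nv, 0.6F_yA_gv) + U_bs·F_u·A_nt = 46.38 kips → 34.8 kips.
Block shear governs: 34.8 kips.

34.8 kips (block shear governs)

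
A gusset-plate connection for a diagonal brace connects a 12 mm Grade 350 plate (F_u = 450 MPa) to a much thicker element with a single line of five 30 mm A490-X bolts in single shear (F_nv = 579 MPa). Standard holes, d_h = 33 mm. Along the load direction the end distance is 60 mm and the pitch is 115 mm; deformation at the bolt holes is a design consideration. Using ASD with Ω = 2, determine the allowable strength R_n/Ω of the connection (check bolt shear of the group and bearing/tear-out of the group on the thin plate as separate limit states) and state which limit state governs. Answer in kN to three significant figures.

Bolt shear: A_b = π·30²/4 = 706.9 mm²; R_n = 579 × 706.9 × 5 × 1 / 1000 = 2046 kN → 2046 / 2 = 1020 kN.
Bearing (1.2 l_c t F_u ≤ 2.4 d t F_u): upper limit = 2.4·30·12·450 / 1000 = 388.8 kN.
  Edge l_c = 60 − 33/2 = 43.5 → r_n = 281.9 kN; interior l_c = 115 − 33 = 82 → r_n = 388.8 kN.
  R_n,bearing = 1·281.9 + 4·388.8 = 1837 kN → 1837 / 2 = 919 kN.
Bearing governs: 919 kN.

919 kN (bearing governs)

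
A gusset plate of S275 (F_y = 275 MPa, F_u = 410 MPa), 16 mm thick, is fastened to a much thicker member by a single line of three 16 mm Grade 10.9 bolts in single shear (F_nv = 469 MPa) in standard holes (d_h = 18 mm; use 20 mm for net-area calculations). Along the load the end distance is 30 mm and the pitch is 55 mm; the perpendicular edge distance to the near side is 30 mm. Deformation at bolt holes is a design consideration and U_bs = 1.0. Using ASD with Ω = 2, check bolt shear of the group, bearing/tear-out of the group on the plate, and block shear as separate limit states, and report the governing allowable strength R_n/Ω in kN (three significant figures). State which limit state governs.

141 kN (bolt shear governs)

Bolt shear: A_b = π·16²/4 = 201.1 mm²; R_n = 469 × 201.1 × 3 × 1 / 1000 = 282.9 kN → 282.9 / 2 = 141 kN.
Bearing: edge l_c = 21, r_n = 165.3 kN; interior l_c = 37, r_n = 251.9 kN; R_n = 165.3 + 2·251.9 = 669.1 kN → 335 kN.
Block shear: A_gv = 2240, A_nv = 1440, A_nt = 320 mm²; R_n = min(0.6F_uA_nv, 0.6F_yA_gv) + U_bs·F_u·A_nt = 485.4 kN → 243 kN.
Bolt shear governs: 141 kN.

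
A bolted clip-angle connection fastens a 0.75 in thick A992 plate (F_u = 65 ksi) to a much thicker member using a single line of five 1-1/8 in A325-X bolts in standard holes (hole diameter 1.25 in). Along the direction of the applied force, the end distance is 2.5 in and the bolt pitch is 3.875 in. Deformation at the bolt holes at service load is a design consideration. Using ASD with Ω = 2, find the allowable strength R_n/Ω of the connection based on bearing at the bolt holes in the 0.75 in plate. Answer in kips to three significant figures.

Per bolt r_n = 1.2 l_c t F_u ≤ 2.4 d t F_u; upper limit = 2.4 × 1.125 × 0.75 × 65 = 131.6 kips.
Edge bolt: l_c = 2.5 − 1.25/2 = 1.875 in → 1.2 × 1.875 × 0.75 × 65 = 109.7 → r_n = 109.7 kips.
Interior bolts: l_c = 3.875 − 1.25 = 2.625 in → 1.2 × 2.625 × 0.75 × 65 = 153.6 → r_n = 131.6 kips.
R_n = 1 × 109.7 + 4 × 131.6 = 636.2 kips.
Allowable strength R_n/Ω = 636.2 / 2 = 318 kips.

318 kips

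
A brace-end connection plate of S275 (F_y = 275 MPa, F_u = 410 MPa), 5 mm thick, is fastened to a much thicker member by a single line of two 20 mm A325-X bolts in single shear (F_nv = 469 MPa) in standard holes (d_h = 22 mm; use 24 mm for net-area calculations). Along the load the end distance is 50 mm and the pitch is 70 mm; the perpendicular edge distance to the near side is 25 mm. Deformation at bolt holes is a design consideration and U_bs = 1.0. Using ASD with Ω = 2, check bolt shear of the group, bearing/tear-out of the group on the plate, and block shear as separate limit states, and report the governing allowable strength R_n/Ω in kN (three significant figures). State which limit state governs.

Bolt shear: A_b = π·20²/4 = 314.2 mm²; R_n = 469 × 314.2 × 2 × 1 / 1000 = 294.7 kN → 294.7 / 2 = 147 kN.
Bearing: edge l_c = 39, r_n = 95.94 kN; interior l_c = 48, r_n = 98.4 kN; R_n = 95.94 + 1·98.4 = 194.3 kN → 97.2 kN.
Block shear: A_gv = 600, A_nv = 420, A_nt = 65 mm²; R_n = min(0.6F_uA_nv, 0.6F_yA_gv) + U_bs·F_u·A_nt = 125.7 kN → 62.8 kN.
Block shear governs: 62.8 kN.

62.8 kN (block shear governs)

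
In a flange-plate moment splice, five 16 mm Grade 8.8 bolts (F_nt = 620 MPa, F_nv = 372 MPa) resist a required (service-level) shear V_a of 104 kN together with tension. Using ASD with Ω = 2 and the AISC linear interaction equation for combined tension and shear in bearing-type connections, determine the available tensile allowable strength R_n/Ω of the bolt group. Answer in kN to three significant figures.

232 kN

A_b = π·16²/4 = 201.1 mm²; f_rv = 104 × 1000 / (5 × 201.1) = 103.5 MPa.
F'_nt = 1.3 F_nt − (Ω F_nt / F_nv) f_rv = 1.3·620 − (2·620/372)·103.5 = 461.2 MPa, capped at F_nt → F'_nt = 461.2 MPa.
R_n = F'_nt · A_b · n = 461.2 × 201.1 × 5 / 1000 = 463.6 kN.
Allowable strength R_n/Ω = 463.6 / 2 = 232 kN.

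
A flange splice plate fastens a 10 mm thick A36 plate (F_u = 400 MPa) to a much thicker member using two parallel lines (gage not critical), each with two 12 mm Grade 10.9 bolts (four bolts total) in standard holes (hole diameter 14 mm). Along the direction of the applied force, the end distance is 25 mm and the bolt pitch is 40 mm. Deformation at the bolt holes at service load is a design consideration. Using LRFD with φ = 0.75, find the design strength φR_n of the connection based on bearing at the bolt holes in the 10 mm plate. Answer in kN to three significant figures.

Per bolt r_n = 1.2 l_c t F_u ≤ 2.4 d t F_u; upper limit = 2.4 × 12 × 10 × 400 / 1000 = 115.2 kN.
Edge bolt: l_c = 25 − 14/2 = 18 mm → 1.2 × 18 × 10 × 400 / 1000 = 86.4 → r_n = 86.4 kN.
Interior bolts: l_c = 40 − 14 = 26 mm → 1.2 × 26 × 10 × 400 / 1000 = 124.8 → r_n = 115.2 kN.
R_n = 2 × 86.4 + 2 × 115.2 = 403.2 kN.
Design strength φR_n = 0.75 × 403.2 = 302 kN.

302 kN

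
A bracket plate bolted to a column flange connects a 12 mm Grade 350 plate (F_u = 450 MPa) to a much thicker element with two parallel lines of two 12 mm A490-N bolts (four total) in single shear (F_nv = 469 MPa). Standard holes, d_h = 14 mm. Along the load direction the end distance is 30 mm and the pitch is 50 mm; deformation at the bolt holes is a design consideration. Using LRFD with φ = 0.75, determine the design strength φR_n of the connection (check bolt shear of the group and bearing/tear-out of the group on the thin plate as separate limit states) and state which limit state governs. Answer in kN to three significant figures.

Bolt shear: A_b = π·12²/4 = 113.1 mm²; R_n = 469 × 113.1 × 4 × 1 / 1000 = 212.2 kN → 0.75 × 212.2 = 159 kN.
Bearing (1.2 l_c t F_u ≤ 2.4 d t F_u): upper limit = 2.4·12·12·450 / 1000 = 155.5 kN.
  Edge l_c = 30 − 14/2 = 23 → r_n = 149 kN; interior l_c = 50 − 14 = 36 → r_n = 155.5 kN.
  R_n,bearing = 2·149 + 2·155.5 = 609.1 kN → 0.75 × 609.1 = 457 kN.
Bolt shear governs: 159 kN.

159 kN (bolt shear governs)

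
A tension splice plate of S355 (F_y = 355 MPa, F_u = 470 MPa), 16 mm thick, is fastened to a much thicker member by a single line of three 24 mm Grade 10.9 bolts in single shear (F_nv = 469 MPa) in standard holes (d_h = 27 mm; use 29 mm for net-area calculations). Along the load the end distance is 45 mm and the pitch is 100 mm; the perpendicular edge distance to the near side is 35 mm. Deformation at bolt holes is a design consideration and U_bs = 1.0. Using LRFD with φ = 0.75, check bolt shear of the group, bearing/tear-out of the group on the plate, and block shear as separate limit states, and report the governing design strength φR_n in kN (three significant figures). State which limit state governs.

477 kN (bolt shear governs)

Bolt shear: A_b = π·24²/4 = 452.4 mm²; R_n = 469 × 452.4 × 3 × 1 / 1000 = 636.5 kN → 0.75 × 636.5 = 477 kN.
Bearing: edge l_c = 31.5, r_n = 284.3 kN; interior l_c = 73, r_n = 433.2 kN; R_n = 284.3 + 2·433.2 = 1151 kN → 863 kN.
Block shear: A_gv = 3920, A_nv = 2760, A_nt = 328 mm²; R_n = min(0.6F_uA_nv, 0.6F_yA_gv) + U_bs·F_u·A_nt = 932.5 kN → 699 kN.
Bolt shear governs: 477 kN.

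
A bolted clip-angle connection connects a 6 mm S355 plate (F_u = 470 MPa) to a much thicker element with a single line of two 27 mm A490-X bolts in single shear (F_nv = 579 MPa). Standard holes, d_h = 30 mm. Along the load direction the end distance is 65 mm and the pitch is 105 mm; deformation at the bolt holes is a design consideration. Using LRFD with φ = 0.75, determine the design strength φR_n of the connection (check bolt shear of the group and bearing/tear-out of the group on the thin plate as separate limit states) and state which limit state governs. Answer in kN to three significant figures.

Bolt shear: A_b = π·27²/4 = 572.6 mm²; R_n = 579 × 572.6 × 2 × 1 / 1000 = 663 kN → 0.75 × 663 = 497 kN.
Bearing (1.2 l_c t F_u ≤ 2.4 d t F_u): upper limit = 2.4·27·6·470 / 1000 = 182.7 kN.
  Edge l_c = 65 − 30/2 = 50 → r_n = 169.2 kN; interior l_c = 105 − 30 = 75 → r_n = 182.7 kN.
  R_n,bearing = 1·169.2 + 1·182.7 = 351.9 kN → 0.75 × 351.9 = 264 kN.
Bearing governs: 264 kN.

264 kN (bearing governs)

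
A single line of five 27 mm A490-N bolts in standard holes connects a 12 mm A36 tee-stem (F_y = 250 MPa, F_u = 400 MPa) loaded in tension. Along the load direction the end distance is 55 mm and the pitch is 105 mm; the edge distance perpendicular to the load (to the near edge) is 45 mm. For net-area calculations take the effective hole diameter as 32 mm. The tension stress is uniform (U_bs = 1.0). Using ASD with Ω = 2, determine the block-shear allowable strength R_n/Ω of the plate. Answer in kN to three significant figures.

Shear plane L_v = 55 + 4·105 = 475 mm; A_gv = 475 × 12 = 5700 mm².
A_nv = (475 − 4.5·32) × 12 = 3972 mm².
A_nt = (45 − 0.5·32) × 12 = 348 mm².
0.6 F_u A_nv = 953.3 kN; 0.6 F_y A_gv = 855 kN → shear yielding governs the shear term.
R_n = 855 + 1.0 × 400 × 348 / 1000 = 994.2 kN.
Allowable strength R_n/Ω = 994.2 / 2 = 497 kN.

497 kN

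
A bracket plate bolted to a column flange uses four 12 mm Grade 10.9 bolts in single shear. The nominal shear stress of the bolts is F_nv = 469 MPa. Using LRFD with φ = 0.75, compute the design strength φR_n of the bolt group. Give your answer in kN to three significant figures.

A_b = π × 12² / 4 = 113.1 mm².
R_n = F_nv · A_b · n · n_s = 469 × 113.1 × 4 × 1 / 1000 = 212.2 kN.
Design strength φR_n = 0.75 × 212.2 = 159 kN.

159 kN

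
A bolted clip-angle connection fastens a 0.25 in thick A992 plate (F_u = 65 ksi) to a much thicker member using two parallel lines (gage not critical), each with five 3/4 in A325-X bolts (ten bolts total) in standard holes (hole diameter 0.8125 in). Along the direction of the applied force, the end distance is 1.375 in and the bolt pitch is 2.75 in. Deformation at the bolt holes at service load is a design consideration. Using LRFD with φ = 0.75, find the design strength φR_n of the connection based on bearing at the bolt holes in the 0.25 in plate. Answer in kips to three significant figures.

204 kips

Per bolt r_n = 1.2 l_c t F_u ≤ 2.4 d t F_u; upper limit = 2.4 × 0.75 × 0.25 × 65 = 29.25 kips.
Edge bolt: l_c = 1.375 − 0.8125/2 = 0.9688 in → 1.2 × 0.9688 × 0.25 × 65 = 18.89 → r_n = 18.89 kips.
Interior bolts: l_c = 2.75 − 0.8125 = 1.938 in → 1.2 × 1.938 × 0.25 × 65 = 37.78 → r_n = 29.25 kips.
R_n = 2 × 18.89 + 8 × 29.25 = 271.8 kips.
Design strength φR_n = 0.75 × 271.8 = 204 kips.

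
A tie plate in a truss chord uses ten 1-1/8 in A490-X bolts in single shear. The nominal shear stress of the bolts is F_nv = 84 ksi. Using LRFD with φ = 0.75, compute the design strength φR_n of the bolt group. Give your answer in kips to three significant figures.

A_b = π × 1.125² / 4 = 0.994 in².
R_n = F_nv · A_b · n · n_s = 84 × 0.994 × 10 × 1 = 835 kips.
Design strength φR_n = 0.75 × 835 = 626 kips.

626 kips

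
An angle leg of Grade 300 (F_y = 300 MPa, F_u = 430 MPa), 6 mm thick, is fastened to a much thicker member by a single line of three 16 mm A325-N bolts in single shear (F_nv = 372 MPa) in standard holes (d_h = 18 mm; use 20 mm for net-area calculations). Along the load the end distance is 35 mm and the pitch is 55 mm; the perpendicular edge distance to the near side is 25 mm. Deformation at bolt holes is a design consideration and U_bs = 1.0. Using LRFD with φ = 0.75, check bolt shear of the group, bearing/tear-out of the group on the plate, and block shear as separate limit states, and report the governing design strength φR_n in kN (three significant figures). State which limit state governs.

Bolt shear: A_b = π·16²/4 = 201.1 mm²; R_n = 372 × 201.1 × 3 × 1 / 1000 = 224.4 kN → 0.75 × 224.4 = 168 kN.
Bearing: edge l_c = 26, r_n = 80.5 kN; interior l_c = 37, r_n = 99.07 kN; R_n = 80.5 + 2·99.07 = 278.6 kN → 209 kN.
Block shear: A_gv = 870, A_nv = 570, A_nt = 90 mm²; R_n = min(0.6F_uA_nv, 0.6F_yA_gv) + U_bs·F_u·A_nt = 185.8 kN → 139 kN.
Block shear governs: 139 kN.

139 kN (block shear governs)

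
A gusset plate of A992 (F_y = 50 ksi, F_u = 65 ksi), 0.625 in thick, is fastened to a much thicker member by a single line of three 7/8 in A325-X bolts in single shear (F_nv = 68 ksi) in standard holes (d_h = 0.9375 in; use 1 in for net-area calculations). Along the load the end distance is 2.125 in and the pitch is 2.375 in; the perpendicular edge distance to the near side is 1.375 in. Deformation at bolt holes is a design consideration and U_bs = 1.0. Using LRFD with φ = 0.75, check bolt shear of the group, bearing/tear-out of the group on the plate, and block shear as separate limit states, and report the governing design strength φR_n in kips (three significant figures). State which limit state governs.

92 kips (bolt shear governs)

Bolt shear: A_b = π·0.875²/4 = 0.6013 in²; R_n = 68 × 0.6013 × 3 × 1 = 122.7 kips → 0.75 × 122.7 = 92 kips.
Bearing: edge l_c = 1.656, r_n = 80.74 kips; interior l_c = 1.438, r_n = 70.08 kips; R_n = 80.74 + 2·70.08 = 220.9 kips → 166 kips.
Block shear: A_gv = 4.297, A_nv = 2.734, A_nt = 0.5469 in²; R_n = min(0.6F_uA_nv, 0.6F_yA_gv) + U_bs·F_u·A_nt = 142.2 kips → 107 kips.
Bolt shear governs: 92 kips.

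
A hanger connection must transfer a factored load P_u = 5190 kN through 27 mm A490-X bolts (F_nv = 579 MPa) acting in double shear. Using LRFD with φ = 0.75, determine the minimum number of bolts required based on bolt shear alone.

11 bolts

A_b = π·27²/4 = 572.6 mm².
Per-bolt design strength φR_n = 0.75 × 579 × 572.6 × 2 / 1000 = 497.3 kN.
n ≥ 5190 / 497.3 = 10.44 → use 11 bolts.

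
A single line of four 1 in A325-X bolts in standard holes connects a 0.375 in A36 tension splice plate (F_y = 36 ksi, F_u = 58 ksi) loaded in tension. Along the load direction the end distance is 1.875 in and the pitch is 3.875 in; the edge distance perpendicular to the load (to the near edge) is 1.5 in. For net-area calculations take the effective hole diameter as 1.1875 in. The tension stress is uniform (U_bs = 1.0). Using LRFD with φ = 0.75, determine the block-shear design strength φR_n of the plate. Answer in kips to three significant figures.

Shear plane L_v = 1.875 + 3·3.875 = 13.5 in; A_gv = 13.5 × 0.375 = 5.062 in².
A_nv = (13.5 − 3.5·1.1875) × 0.375 = 3.504 in².
A_nt = (1.5 − 0.5·1.1875) × 0.375 = 0.3398 in².
0.6 F_u A_nv = 121.9 kips; 0.6 F_y A_gv = 109.3 kips → shear yielding governs the shear term.
R_n = 109.3 + 1.0 × 58 × 0.3398 = 129.1 kips.
Design strength φR_n = 0.75 × 129.1 = 96.8 kips.

96.8 kips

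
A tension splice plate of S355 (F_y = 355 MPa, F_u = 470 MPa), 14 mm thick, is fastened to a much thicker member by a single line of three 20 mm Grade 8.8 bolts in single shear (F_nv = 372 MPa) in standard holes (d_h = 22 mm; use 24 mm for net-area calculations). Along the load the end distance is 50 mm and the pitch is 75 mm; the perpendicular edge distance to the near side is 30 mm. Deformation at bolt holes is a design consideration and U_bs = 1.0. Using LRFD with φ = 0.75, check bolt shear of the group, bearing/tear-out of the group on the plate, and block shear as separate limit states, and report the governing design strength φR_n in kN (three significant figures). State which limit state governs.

Bolt shear: A_b = π·20²/4 = 314.2 mm²; R_n = 372 × 314.2 × 3 × 1 / 1000 = 350.6 kN → 0.75 × 350.6 = 263 kN.
Bearing: edge l_c = 39, r_n = 307.9 kN; interior l_c = 53, r_n = 315.8 kN; R_n = 307.9 + 2·315.8 = 939.6 kN → 705 kN.
Block shear: A_gv = 2800, A_nv = 1960, A_nt = 252 mm²; R_n = min(0.6F_uA_nv, 0.6F_yA_gv) + U_bs·F_u·A_nt = 671.2 kN → 503 kN.
Bolt shear governs: 263 kN.

263 kN (bolt shear governs)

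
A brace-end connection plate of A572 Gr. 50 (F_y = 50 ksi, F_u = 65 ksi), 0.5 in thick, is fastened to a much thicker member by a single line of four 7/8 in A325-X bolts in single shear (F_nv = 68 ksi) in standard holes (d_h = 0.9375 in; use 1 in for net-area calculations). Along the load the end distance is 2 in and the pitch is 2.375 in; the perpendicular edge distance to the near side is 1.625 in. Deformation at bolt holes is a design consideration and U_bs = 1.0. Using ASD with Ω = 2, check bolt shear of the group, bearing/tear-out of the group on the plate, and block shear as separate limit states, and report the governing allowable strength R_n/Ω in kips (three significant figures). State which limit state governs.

73.1 kips (block shear governs)

Bolt shear: A_b = π·0.875²/4 = 0.6013 in²; R_n = 68 × 0.6013 × 4 × 1 = 163.6 kips → 163.6 / 2 = 81.8 kips.
Bearing: edge l_c = 1.531, r_n = 59.72 kips; interior l_c = 1.438, r_n = 56.06 kips; R_n = 59.72 + 3·56.06 = 227.9 kips → 114 kips.
Block shear: A_gv = 4.562, A_nv = 2.812, A_nt = 0.5625 in²; R_n = min(0.6F_uA_nv, 0.6F_yA_gv) + U_bs·F_u·A_nt = 146.2 kips → 73.1 kips.
Block shear governs: 73.1 kips.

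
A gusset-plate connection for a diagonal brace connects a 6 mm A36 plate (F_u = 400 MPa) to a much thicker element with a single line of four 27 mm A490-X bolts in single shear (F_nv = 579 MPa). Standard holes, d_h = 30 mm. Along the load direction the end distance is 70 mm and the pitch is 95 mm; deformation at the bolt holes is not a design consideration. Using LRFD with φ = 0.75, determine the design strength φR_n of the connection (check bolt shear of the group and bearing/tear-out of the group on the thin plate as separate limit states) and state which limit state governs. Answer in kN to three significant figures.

583 kN (bearing governs)

Bolt shear: A_b = π·27²/4 = 572.6 mm²; R_n = 579 × 572.6 × 4 × 1 / 1000 = 1326 kN → 0.75 × 1326 = 995 kN.
Bearing (1.5 l_c t F_u ≤ 3.0 d t F_u): upper limit = 3.0·27·6·400 / 1000 = 194.4 kN.
  Edge l_c = 70 − 30/2 = 55 → r_n = 194.4 kN; interior l_c = 95 − 30 = 65 → r_n = 194.4 kN.
  R_n,bearing = 1·194.4 + 3·194.4 = 777.6 kN → 0.75 × 777.6 = 583 kN.
Bearing governs: 583 kN.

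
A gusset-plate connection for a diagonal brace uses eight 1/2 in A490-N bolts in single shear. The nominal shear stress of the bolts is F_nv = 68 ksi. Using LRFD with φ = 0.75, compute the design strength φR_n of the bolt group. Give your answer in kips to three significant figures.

A_b = π × 0.5² / 4 = 0.1963 in².
R_n = F_nv · A_b · n · n_s = 68 × 0.1963 × 8 × 1 = 106.8 kips.
Design strength φR_n = 0.75 × 106.8 = 80.1 kips.

80.1 kips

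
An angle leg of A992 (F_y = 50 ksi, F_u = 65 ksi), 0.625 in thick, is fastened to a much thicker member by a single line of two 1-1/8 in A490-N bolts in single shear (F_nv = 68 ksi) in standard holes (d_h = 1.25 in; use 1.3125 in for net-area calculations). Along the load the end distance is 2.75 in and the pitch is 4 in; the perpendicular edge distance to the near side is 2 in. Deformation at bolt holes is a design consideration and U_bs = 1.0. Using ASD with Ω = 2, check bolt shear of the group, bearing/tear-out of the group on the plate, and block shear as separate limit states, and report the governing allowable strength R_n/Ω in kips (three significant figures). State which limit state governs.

67.6 kips (bolt shear governs)

Bolt shear: A_b = π·1.125²/4 = 0.994 in²; R_n = 68 × 0.994 × 2 × 1 = 135.2 kips → 135.2 / 2 = 67.6 kips.
Bearing: edge l_c = 2.125, r_n = 103.6 kips; interior l_c = 2.75, r_n = 109.7 kips; R_n = 103.6 + 1·109.7 = 213.3 kips → 107 kips.
Block shear: A_gv = 4.219, A_nv = 2.988, A_nt = 0.8398 in²; R_n = min(0.6F_uA_nv, 0.6F_yA_gv) + U_bs·F_u·A_nt = 171.1 kips → 85.6 kips.
Bolt shear governs: 67.6 kips.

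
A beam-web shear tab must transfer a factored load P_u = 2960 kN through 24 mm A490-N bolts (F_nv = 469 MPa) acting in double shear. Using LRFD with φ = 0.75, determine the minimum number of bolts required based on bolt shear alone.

A_b = π·24²/4 = 452.4 mm².
Per-bolt design strength φR_n = 0.75 × 469 × 452.4 × 2 / 1000 = 318.3 kN.
n ≥ 2960 / 318.3 = 9.301 → use 10 bolts.

10 bolts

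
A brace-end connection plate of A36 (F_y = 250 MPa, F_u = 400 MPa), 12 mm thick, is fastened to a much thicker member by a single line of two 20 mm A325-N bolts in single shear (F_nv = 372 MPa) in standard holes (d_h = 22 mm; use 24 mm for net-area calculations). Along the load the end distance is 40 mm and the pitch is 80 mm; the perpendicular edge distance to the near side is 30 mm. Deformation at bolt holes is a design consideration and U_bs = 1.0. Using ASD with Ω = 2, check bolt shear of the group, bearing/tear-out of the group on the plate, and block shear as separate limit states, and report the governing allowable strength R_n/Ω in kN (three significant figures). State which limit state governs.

117 kN (bolt shear governs)

Bolt shear: A_b = π·20²/4 = 314.2 mm²; R_n = 372 × 314.2 × 2 × 1 / 1000 = 233.7 kN → 233.7 / 2 = 117 kN.
Bearing: edge l_c = 29, r_n = 167 kN; interior l_c = 58, r_n = 230.4 kN; R_n = 167 + 1·230.4 = 397.4 kN → 199 kN.
Block shear: A_gv = 1440, A_nv = 1008, A_nt = 216 mm²; R_n = min(0.6F_uA_nv, 0.6F_yA_gv) + U_bs·F_u·A_nt = 302.4 kN → 151 kN.
Bolt shear governs: 117 kN.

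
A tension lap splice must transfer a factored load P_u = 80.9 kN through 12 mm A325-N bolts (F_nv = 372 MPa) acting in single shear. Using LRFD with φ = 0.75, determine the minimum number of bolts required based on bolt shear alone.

A_b = π·12²/4 = 113.1 mm².
Per-bolt design strength φR_n = 0.75 × 372 × 113.1 × 1 / 1000 = 31.55 kN.
n ≥ 80.9 / 31.55 = 2.564 → use 3 bolts.

3 bolts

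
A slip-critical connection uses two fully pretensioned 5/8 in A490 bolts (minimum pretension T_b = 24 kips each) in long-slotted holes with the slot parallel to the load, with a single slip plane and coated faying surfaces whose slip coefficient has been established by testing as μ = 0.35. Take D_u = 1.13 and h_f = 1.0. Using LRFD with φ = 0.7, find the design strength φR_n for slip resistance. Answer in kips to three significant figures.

13.3 kips

R_n = μ · D_u · h_f · T_b · n_s · n_b = 0.35 × 1.13 × 1.0 × 24 × 1 × 2 = 18.98 kips.
Design strength φR_n = 0.7 × 18.98 = 13.3 kips.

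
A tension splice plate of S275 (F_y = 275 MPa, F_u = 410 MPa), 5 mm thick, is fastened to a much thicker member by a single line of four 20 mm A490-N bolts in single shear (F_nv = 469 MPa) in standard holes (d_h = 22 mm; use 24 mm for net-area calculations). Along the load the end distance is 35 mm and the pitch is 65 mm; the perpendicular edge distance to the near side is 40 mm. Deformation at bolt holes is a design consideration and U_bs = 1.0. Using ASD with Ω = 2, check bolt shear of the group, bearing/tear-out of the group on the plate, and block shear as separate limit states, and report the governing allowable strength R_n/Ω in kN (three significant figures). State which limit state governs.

118 kN (block shear governs)

Bolt shear: A_b = π·20²/4 = 314.2 mm²; R_n = 469 × 314.2 × 4 × 1 / 1000 = 589.4 kN → 589.4 / 2 = 295 kN.
Bearing: edge l_c = 24, r_n = 59.04 kN; interior l_c = 43, r_n = 98.4 kN; R_n = 59.04 + 3·98.4 = 354.2 kN → 177 kN.
Block shear: A_gv = 1150, A_nv = 730, A_nt = 140 mm²; R_n = min(0.6F_uA_nv, 0.6F_yA_gv) + U_bs·F_u·A_nt = 237 kN → 118 kN.
Block shear governs: 118 kN.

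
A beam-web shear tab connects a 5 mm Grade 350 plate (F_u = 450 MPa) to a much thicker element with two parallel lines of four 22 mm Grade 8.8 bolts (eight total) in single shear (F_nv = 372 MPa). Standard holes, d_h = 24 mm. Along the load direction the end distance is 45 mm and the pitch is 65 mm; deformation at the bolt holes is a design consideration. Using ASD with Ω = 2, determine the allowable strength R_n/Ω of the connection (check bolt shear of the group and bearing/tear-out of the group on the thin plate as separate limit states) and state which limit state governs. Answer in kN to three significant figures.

421 kN (bearing governs)

Bolt shear: A_b = π·22²/4 = 380.1 mm²; R_n = 372 × 380.1 × 8 × 1 / 1000 = 1131 kN → 1131 / 2 = 566 kN.
Bearing (1.2 l_c t F_u ≤ 2.4 d t F_u): upper limit = 2.4·22·5·450 / 1000 = 118.8 kN.
  Edge l_c = 45 − 24/2 = 33 → r_n = 89.1 kN; interior l_c = 65 − 24 = 41 → r_n = 110.7 kN.
  R_n,bearing = 2·89.1 + 6·110.7 = 842.4 kN → 842.4 / 2 = 421 kN.
Bearing governs: 421 kN.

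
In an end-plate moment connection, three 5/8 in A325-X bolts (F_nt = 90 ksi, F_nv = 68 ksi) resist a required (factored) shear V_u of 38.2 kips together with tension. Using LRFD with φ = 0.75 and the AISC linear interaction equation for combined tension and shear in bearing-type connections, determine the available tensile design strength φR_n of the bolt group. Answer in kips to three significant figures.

A_b = π·0.625²/4 = 0.3068 in²; f_rv = 38.2 / (3 × 0.3068) = 41.5 ksi.
F'_nt = 1.3 F_nt − (F_nt / φF_nv) f_rv = 1.3·90 − (90/(0.75·68))·41.5 = 43.76 ksi, capped at F_nt → F'_nt = 43.76 ksi.
R_n = F'_nt · A_b · n = 43.76 × 0.3068 × 3 = 40.27 kips.
Design strength φR_n = 0.75 × 40.27 = 30.2 kips.

30.2 kips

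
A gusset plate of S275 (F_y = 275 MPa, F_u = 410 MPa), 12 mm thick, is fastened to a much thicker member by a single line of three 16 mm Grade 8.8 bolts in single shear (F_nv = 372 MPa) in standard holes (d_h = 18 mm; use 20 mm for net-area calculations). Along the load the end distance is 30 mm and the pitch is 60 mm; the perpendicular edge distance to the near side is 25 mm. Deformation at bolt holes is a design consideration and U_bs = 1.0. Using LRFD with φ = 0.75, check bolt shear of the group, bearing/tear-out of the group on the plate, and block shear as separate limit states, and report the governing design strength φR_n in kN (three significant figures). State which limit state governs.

168 kN (bolt shear governs)

Bolt shear: A_b = π·16²/4 = 201.1 mm²; R_n = 372 × 201.1 × 3 × 1 / 1000 = 224.4 kN → 0.75 × 224.4 = 168 kN.
Bearing: edge l_c = 21, r_n = 124 kN; interior l_c = 42, r_n = 188.9 kN; R_n = 124 + 2·188.9 = 501.8 kN → 376 kN.
Block shear: A_gv = 1800, A_nv = 1200, A_nt = 180 mm²; R_n = min(0.6F_uA_nv, 0.6F_yA_gv) + U_bs·F_u·A_nt = 369 kN → 277 kN.
Bolt shear governs: 168 kN.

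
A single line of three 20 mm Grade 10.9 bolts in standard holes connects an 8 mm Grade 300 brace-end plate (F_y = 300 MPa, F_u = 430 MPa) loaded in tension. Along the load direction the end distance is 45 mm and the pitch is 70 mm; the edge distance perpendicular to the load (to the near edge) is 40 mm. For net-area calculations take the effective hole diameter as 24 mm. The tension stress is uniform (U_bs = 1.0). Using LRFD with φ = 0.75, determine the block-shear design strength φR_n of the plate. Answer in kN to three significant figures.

266 kN

Shear plane L_v = 45 + 2·70 = 185 mm; A_gv = 185 × 8 = 1480 mm².
A_nv = (185 − 2.5·24) × 8 = 1000 mm².
A_nt = (40 − 0.5·24) × 8 = 224 mm².
0.6 F_u A_nv = 258 kN; 0.6 F_y A_gv = 266.4 kN → shear rupture governs the shear term.
R_n = 258 + 1.0 × 430 × 224 / 1000 = 354.3 kN.
Design strength φR_n = 0.75 × 354.3 = 266 kN.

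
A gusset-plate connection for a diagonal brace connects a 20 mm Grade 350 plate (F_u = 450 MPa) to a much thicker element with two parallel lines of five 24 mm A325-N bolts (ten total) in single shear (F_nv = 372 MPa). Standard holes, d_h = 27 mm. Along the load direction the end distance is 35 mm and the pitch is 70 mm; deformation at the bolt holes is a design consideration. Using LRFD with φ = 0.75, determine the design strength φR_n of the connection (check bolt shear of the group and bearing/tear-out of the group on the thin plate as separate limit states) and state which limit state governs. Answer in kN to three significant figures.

1260 kN (bolt shear governs)

Bolt shear: A_b = π·24²/4 = 452.4 mm²; R_n = 372 × 452.4 × 10 × 1 / 1000 = 1683 kN → 0.75 × 1683 = 1260 kN.
Bearing (1.2 l_c t F_u ≤ 2.4 d t F_u): upper limit = 2.4·24·20·450 / 1000 = 518.4 kN.
  Edge l_c = 35 − 27/2 = 21.5 → r_n = 232.2 kN; interior l_c = 70 − 27 = 43 → r_n = 464.4 kN.
  R_n,bearing = 2·232.2 + 8·464.4 = 4180 kN → 0.75 × 4180 = 3130 kN.
Bolt shear governs: 1260 kN.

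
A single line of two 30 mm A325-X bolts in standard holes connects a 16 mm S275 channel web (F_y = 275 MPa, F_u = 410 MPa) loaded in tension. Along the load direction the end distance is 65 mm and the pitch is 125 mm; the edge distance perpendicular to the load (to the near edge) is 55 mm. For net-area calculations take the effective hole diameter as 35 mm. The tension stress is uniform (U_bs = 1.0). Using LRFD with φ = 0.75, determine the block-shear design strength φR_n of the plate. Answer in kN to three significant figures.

561 kN

Shear plane L_v = 65 + 1·125 = 190 mm; A_gv = 190 × 16 = 3040 mm².
A_nv = (190 − 1.5·35) × 16 = 2200 mm².
A_nt = (55 − 0.5·35) × 16 = 600 mm².
0.6 F_u A_nv = 541.2 kN; 0.6 F_y A_gv = 501.6 kN → shear yielding governs the shear term.
R_n = 501.6 + 1.0 × 410 × 600 / 1000 = 747.6 kN.
Design strength φR_n = 0.75 × 747.6 = 561 kN.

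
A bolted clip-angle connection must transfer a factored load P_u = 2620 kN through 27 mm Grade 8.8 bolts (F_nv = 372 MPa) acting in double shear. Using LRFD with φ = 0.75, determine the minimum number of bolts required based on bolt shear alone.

9 bolts

A_b = π·27²/4 = 572.6 mm².
Per-bolt design strength φR_n = 0.75 × 372 × 572.6 × 2 / 1000 = 319.5 kN.
n ≥ 2620 / 319.5 = 8.201 → use 9 bolts.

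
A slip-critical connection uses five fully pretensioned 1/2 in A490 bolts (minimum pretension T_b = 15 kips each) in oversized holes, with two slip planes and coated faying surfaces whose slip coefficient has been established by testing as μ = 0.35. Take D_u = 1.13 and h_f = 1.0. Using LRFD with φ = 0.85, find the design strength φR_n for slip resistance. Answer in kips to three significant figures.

R_n = μ · D_u · h_f · T_b · n_s · n_b = 0.35 × 1.13 × 1.0 × 15 × 2 × 5 = 59.32 kips.
Design strength φR_n = 0.85 × 59.32 = 50.4 kips.

50.4 kips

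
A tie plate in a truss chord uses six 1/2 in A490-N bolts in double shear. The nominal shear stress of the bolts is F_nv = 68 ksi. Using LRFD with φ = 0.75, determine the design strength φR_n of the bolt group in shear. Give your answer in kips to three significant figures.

120 kips

A_b = π × 0.5² / 4 = 0.1963 in².
R_n = F_nv · A_b · n · n_s = 68 × 0.1963 × 6 × 2 = 160.2 kips.
Design strength φR_n = 0.75 × 160.2 = 120 kips.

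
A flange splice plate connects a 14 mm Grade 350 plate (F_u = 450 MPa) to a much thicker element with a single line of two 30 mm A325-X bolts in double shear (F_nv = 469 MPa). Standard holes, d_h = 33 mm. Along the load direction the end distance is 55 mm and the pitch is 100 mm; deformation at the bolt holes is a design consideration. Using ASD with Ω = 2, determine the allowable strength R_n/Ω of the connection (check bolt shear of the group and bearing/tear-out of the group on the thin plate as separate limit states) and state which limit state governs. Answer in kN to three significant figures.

Bolt shear: A_b = π·30²/4 = 706.9 mm²; R_n = 469 × 706.9 × 2 × 2 / 1000 = 1326 kN → 1326 / 2 = 663 kN.
Bearing (1.2 l_c t F_u ≤ 2.4 d t F_u): upper limit = 2.4·30·14·450 / 1000 = 453.6 kN.
  Edge l_c = 55 − 33/2 = 38.5 → r_n = 291.1 kN; interior l_c = 100 − 33 = 67 → r_n = 453.6 kN.
  R_n,bearing = 1·291.1 + 1·453.6 = 744.7 kN → 744.7 / 2 = 372 kN.
Bearing governs: 372 kN.

372 kN (bearing governs)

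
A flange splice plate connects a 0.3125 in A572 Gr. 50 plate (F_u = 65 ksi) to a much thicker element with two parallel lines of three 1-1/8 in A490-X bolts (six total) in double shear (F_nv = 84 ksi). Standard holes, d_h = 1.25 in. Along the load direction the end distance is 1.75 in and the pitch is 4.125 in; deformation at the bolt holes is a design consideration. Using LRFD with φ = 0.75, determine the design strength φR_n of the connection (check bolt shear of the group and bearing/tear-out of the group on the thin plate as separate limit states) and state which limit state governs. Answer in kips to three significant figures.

206 kips (bearing governs)

Bolt shear: A_b = π·1.125²/4 = 0.994 in²; R_n = 84 × 0.994 × 6 × 2 = 1002 kips → 0.75 × 1002 = 751 kips.
Bearing (1.2 l_c t F_u ≤ 2.4 d t F_u): upper limit = 2.4·1.125·0.3125·65 = 54.84 kips.
  Edge l_c = 1.75 − 1.25/2 = 1.125 → r_n = 27.42 kips; interior l_c = 4.125 − 1.25 = 2.875 → r_n = 54.84 kips.
  R_n,bearing = 2·27.42 + 4·54.84 = 274.2 kips → 0.75 × 274.2 = 206 kips.
Bearing governs: 206 kips.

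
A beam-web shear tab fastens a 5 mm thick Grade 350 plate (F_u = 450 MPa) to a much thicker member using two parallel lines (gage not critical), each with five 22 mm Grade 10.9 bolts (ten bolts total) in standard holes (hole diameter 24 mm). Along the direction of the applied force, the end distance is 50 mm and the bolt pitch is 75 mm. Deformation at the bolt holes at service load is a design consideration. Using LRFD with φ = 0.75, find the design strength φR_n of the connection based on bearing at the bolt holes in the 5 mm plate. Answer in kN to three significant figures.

867 kN

Per bolt r_n = 1.2 l_c t F_u ≤ 2.4 d t F_u; upper limit = 2.4 × 22 × 5 × 450 / 1000 = 118.8 kN.
Edge bolt: l_c = 50 − 24/2 = 38 mm → 1.2 × 38 × 5 × 450 / 1000 = 102.6 → r_n = 102.6 kN.
Interior bolts: l_c = 75 − 24 = 51 mm → 1.2 × 51 × 5 × 450 / 1000 = 137.7 → r_n = 118.8 kN.
R_n = 2 × 102.6 + 8 × 118.8 = 1156 kN.
Design strength φR_n = 0.75 × 1156 = 867 kN.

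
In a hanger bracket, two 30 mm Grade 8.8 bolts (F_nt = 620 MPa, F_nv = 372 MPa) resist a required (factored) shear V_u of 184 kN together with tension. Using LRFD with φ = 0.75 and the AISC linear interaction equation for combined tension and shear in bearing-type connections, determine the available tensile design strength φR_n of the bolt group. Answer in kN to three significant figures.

548 kN

A_b = π·30²/4 = 706.9 mm²; f_rv = 184 × 1000 / (2 × 706.9) = 130.2 MPa.
F'_nt = 1.3 F_nt − (F_nt / φF_nv) f_rv = 1.3·620 − (620/(0.75·372))·130.2 = 516.8 MPa, capped at F_nt → F'_nt = 516.8 MPa.
R_n = F'_nt · A_b · n = 516.8 × 706.9 × 2 / 1000 = 730.6 kN.
Design strength φR_n = 0.75 × 730.6 = 548 kN.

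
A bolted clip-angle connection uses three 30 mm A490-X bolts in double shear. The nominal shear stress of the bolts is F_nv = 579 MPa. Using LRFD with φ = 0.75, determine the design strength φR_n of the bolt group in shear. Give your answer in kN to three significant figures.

1840 kN

A_b = π × 30² / 4 = 706.9 mm².
R_n = F_nv · A_b · n · n_s = 579 × 706.9 × 3 × 2 / 1000 = 2456 kN.
Design strength φR_n = 0.75 × 2456 = 1840 kN.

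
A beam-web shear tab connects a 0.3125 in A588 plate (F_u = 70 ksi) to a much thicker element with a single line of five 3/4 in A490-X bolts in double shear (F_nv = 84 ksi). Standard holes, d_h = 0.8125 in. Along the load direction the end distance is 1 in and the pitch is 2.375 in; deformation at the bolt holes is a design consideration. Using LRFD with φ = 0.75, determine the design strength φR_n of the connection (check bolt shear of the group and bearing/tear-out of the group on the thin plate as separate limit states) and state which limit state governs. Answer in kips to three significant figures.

Bolt shear: A_b = π·0.75²/4 = 0.4418 in²; R_n = 84 × 0.4418 × 5 × 2 = 371.1 kips → 0.75 × 371.1 = 278 kips.
Bearing (1.2 l_c t F_u ≤ 2.4 d t F_u): upper limit = 2.4·0.75·0.3125·70 = 39.38 kips.
  Edge l_c = 1 − 0.8125/2 = 0.5938 → r_n = 15.59 kips; interior l_c = 2.375 − 0.8125 = 1.562 → r_n = 39.38 kips.
  R_n,bearing = 1·15.59 + 4·39.38 = 173.1 kips → 0.75 × 173.1 = 130 kips.
Bearing governs: 130 kips.

130 kips (bearing governs)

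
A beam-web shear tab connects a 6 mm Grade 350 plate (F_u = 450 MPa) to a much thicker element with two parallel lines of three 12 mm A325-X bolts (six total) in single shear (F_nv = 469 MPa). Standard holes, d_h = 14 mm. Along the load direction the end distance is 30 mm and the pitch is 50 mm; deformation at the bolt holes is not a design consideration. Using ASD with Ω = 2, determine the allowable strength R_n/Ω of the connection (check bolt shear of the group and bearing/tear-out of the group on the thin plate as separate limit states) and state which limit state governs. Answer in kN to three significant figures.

Bolt shear: A_b = π·12²/4 = 113.1 mm²; R_n = 469 × 113.1 × 6 × 1 / 1000 = 318.3 kN → 318.3 / 2 = 159 kN.
Bearing (1.5 l_c t F_u ≤ 3.0 d t F_u): upper limit = 3.0·12·6·450 / 1000 = 97.2 kN.
  Edge l_c = 30 − 14/2 = 23 → r_n = 93.15 kN; interior l_c = 50 − 14 = 36 → r_n = 97.2 kN.
  R_n,bearing = 2·93.15 + 4·97.2 = 575.1 kN → 575.1 / 2 = 288 kN.
Bolt shear governs: 159 kN.

159 kN (bolt shear governs)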